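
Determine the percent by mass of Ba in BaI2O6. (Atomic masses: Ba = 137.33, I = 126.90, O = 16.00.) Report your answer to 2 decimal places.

28.19%

Molar mass = 1(137.33) + 2(126.90) + 6(16.00) = 487.130 g/mol
Mass of Ba per mole = 1 × 137.33 = 137.330 g
% Ba = 137.330 / 487.130 × 100 = 28.19%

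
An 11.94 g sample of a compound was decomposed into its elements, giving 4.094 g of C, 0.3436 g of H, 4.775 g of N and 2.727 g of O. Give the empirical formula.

Moles — C: 4.094 / 12.01 = 0.3409 mol; H: 0.3436 / 1.008 = 0.3409 mol; N: 4.775 / 14.01 = 0.3408 mol; O: 2.727 / 16.00 = 0.1704 mol
Ratios (÷ 0.1704): C 2.000, H 2.000, N 2.000, O 1.000
Ratio ≈ 2:2:2:1, so the empirical formula is C2H2N2O

C2H2N2O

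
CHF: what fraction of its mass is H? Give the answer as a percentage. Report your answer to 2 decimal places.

Molar mass = 1(12.01) + 1(1.008) + 1(19.00) = 32.018 g/mol
Mass of H per mole = 1 × 1.008 = 1.008 g
% H = 1.008 / 32.018 × 100 = 3.15%

3.15%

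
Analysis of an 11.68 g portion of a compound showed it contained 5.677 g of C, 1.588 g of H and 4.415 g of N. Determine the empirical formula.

C3H10N2

Moles — C: 5.677 / 12.01 = 0.4727 mol; H: 1.588 / 1.008 = 1.575 mol; N: 4.415 / 14.01 = 0.3151 mol
Smallest is N at 0.3151 mol; normalising gives C 1.500, H 4.999, N 1.000
Scaling by 2: C 3.00, H 10.00, N 2.00 → C3H10N2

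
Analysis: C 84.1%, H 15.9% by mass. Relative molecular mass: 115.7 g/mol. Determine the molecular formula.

Assume 100 g: 84.1 g C, 15.9 g H.
Moles — C: 84.1 / 12.01 = 7.002 mol; H: 15.9 / 1.008 = 15.77 mol
Divide by the smallest (7.002 mol C): C 1.000, H 2.253
Multiply by 4: C 4.00, H 9.01 → C4H9
Empirical-formula mass = 57.11 g/mol
n = 115.7 / 57.11 = 2.03 ≈ 2
Molecular formula = (C4H9)×2 = C8H18

C8H18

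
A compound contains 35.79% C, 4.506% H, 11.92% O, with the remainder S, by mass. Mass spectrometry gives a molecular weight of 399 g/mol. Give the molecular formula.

Assume 100 g: 35.79 g C, 4.506 g H, 11.92 g O, 47.784 g S.
Moles — C: 35.79 / 12.01 = 2.98 mol; H: 4.506 / 1.008 = 4.47 mol; O: 11.92 / 16.00 = 0.745 mol; S: 47.784 / 32.07 = 1.49 mol
Divide by the smallest (0.745 mol O): C 4.000, H 6.000, O 1.000, S 2.000
→ C4H6OS2
Empirical-formula mass = 134.23 g/mol
n = 399 / 134.23 = 2.97 ≈ 3
Molecular formula = (C4H6OS2)×3 = C12H18O3S6

C12H18O3S6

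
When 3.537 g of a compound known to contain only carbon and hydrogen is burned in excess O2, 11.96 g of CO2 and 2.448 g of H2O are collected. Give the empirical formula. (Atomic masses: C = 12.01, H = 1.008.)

CH

mol C = 11.96 / 44.01 = 0.2718; mass C = 0.2718 × 12.01 = 3.264 g
mol H = 2 × (2.448 / 18.02) = 0.2717; mass H = 0.2717 × 1.008 = 0.2739 g
Smallest is H at 0.2717 mol; normalising gives C 1.000, H 1.000
≈ 1:1 → CH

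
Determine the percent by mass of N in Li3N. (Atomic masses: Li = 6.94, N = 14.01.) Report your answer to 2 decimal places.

Molar mass = 3(6.94) + 1(14.01) = 34.830 g/mol
Mass of N per mole = 1 × 14.01 = 14.010 g
% N = 14.010 / 34.830 × 100 = 40.22%

40.22%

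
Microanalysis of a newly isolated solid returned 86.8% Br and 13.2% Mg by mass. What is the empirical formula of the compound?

Assume 100 g: 86.8 g Br, 13.2 g Mg.
Moles — Br: 86.8 / 79.90 = 1.086 mol; Mg: 13.2 / 24.31 = 0.543 mol
Ratios (÷ 0.543): Br 2.001, Mg 1.000
≈ 2:1 → Br2Mg

Br2Mg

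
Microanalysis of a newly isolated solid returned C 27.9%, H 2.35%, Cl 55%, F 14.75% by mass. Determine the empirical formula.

C3H3Cl2F

Assume 100 g: 27.9 g C, 2.35 g H, 55 g Cl, 14.75 g F.
C: 27.9 g ÷ 12.01 g/mol = 2.323 mol
H: 2.35 g ÷ 1.008 g/mol = 2.331 mol
Cl: 55 g ÷ 35.45 g/mol = 1.551 mol
F: 14.75 g ÷ 19.00 g/mol = 0.7763 mol
Divide by the smallest (0.7763 mol F): C 2.992, H 3.003, Cl 1.999, F 1.000
Ratio ≈ 3:3:2:1, so the empirical formula is C3H3Cl2F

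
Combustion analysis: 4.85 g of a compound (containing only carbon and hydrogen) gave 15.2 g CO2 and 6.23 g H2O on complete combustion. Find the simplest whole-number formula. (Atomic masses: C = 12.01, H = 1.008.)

mol C = 15.2 / 44.01 = 0.3454; mass C = 0.3454 × 12.01 = 4.148 g
mol H = 2 × (6.23 / 18.02) = 0.6915; mass H = 0.6915 × 1.008 = 0.6970 g
Ratios (÷ 0.3454): C 1.000, H 2.002
Ratio ≈ 1:2, so the empirical formula is CH2

CH2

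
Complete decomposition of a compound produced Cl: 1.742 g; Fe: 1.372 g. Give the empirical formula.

n(Cl) = 1.742/35.45 = 0.04914, n(Fe) = 1.372/55.85 = 0.02457
Smallest is Fe at 0.02457 mol; normalising gives Cl 2.000, Fe 1.000
≈ 2:1 → Cl2Fe

Cl2Fe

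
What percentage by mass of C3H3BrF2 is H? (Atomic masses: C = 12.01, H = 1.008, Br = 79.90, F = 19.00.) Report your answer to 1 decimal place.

1.9%

Molar mass = 3(12.01) + 3(1.008) + 1(79.90) + 2(19.00) = 156.954 g/mol
Mass of H per mole = 3 × 1.008 = 3.024 g
% H = 3.024 / 156.954 × 100 = 1.9%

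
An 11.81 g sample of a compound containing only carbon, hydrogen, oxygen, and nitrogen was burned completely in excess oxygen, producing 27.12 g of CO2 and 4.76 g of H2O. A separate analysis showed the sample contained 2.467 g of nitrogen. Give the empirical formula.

C7H6N2O

mol C = 27.12 / 44.01 = 0.6162; mass C = 0.6162 × 12.01 = 7.401 g
mol H = 2 × (4.76 / 18.02) = 0.5283; mass H = 0.5283 × 1.008 = 0.5325 g
mol N = 2.467 / 14.01 = 0.1761
mass O = 11.81 − (10.40) = 1.410 g → mol O = 0.08810
Divide by the smallest (0.0881 mol O): C 6.994, H 5.997, N 1.999, O 1.000
Ratio ≈ 7:6:2:1, so the empirical formula is C7H6N2O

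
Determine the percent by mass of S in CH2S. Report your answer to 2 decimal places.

Molar mass = 1(12.01) + 2(1.008) + 1(32.07) = 46.096 g/mol
Mass of S per mole = 1 × 32.07 = 32.070 g
% S = 32.070 / 46.096 × 100 = 69.57%

69.57%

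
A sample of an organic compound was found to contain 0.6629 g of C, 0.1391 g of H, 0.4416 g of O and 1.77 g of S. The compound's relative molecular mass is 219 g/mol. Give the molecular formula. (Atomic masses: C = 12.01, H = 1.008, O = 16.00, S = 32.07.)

C: 0.6629 g ÷ 12.01 g/mol = 0.0552 mol
H: 0.1391 g ÷ 1.008 g/mol = 0.138 mol
O: 0.4416 g ÷ 16.00 g/mol = 0.0276 mol
S: 1.77 g ÷ 32.07 g/mol = 0.05519 mol
Ratios (÷ 0.0276): C 2.000, H 5.000, O 1.000, S 2.000
→ C2H5OS2
Empirical-formula mass = 109.20 g/mol
n = 219 / 109.20 = 2.01 ≈ 2
Molecular formula = (C2H5OS2)×2 = C4H10O2S4

C4H10O2S4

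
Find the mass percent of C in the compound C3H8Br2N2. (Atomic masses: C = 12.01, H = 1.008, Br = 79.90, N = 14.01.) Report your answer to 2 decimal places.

15.54%

Molar mass = 3(12.01) + 8(1.008) + 2(79.90) + 2(14.01) = 231.914 g/mol
Mass of C per mole = 3 × 12.01 = 36.030 g
% C = 36.030 / 231.914 × 100 = 15.54%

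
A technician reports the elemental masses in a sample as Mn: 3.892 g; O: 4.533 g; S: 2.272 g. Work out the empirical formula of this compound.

MnO4S

Moles — Mn: 3.892 / 54.94 = 0.07084 mol; O: 4.533 / 16.00 = 0.2833 mol; S: 2.272 / 32.07 = 0.07085 mol
Divide by the smallest (0.07084 mol Mn): Mn 1.000, O 3.999, S 1.000
≈ 1:4:1 → MnO4S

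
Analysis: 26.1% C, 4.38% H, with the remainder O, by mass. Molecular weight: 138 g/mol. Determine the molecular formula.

Assume 100 g: 26.1 g C, 4.38 g H, 69.52 g O.
Moles — C: 26.1 / 12.01 = 2.173 mol; H: 4.38 / 1.008 = 4.345 mol; O: 69.52 / 16.00 = 4.345 mol
Divide by the smallest (2.173 mol C): C 1.000, H 1.999, O 1.999
→ CH2O2
Empirical-formula mass = 46.03 g/mol
n = 138 / 46.03 = 3.00 ≈ 3
Molecular formula = (CH2O2)×3 = C3H6O6

C3H6O6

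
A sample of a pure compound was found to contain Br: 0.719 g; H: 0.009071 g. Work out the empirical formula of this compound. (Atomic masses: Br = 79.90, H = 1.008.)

Br: 0.719 g ÷ 79.90 g/mol = 0.008999 mol
H: 0.009071 g ÷ 1.008 g/mol = 0.008999 mol
Smallest is Br at 0.008999 mol; normalising gives Br 1.000, H 1.000
→ BrH

BrH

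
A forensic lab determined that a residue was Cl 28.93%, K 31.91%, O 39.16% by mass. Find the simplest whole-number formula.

Assume 100 g: 28.93 g Cl, 31.91 g K, 39.16 g O.
Cl: 28.93 g ÷ 35.45 g/mol = 0.8161 mol
K: 31.91 g ÷ 39.10 g/mol = 0.8161 mol
O: 39.16 g ÷ 16.00 g/mol = 2.447 mol
Smallest is Cl at 0.8161 mol; normalising gives Cl 1.000, K 1.000, O 2.999
→ ClKO3

ClKO3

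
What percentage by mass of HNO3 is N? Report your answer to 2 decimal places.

Molar mass = 1(1.008) + 1(14.01) + 3(16.00) = 63.018 g/mol
Mass of N per mole = 1 × 14.01 = 14.010 g
% N = 14.010 / 63.018 × 100 = 22.23%

22.23%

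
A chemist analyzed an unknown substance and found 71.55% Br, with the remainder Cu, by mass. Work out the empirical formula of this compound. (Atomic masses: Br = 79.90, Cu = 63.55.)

Br2Cu

Assume 100 g: 71.55 g Br, 28.45 g Cu.
Moles — Br: 71.55 / 79.90 = 0.8955 mol; Cu: 28.45 / 63.55 = 0.4477 mol
Divide by the smallest (0.4477 mol Cu): Br 2.000, Cu 1.000
Ratio ≈ 2:1, so the empirical formula is Br2Cu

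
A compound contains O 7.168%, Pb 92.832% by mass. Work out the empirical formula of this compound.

OPb

Assume 100 g: 7.168 g O, 92.832 g Pb.
n(O) = 7.168/16.00 = 0.448, n(Pb) = 92.832/207.2 = 0.448
Divide by the smallest (0.448 mol O): O 1.000, Pb 1.000
→ OPb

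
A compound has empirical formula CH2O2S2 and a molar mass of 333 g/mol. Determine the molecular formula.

C3H6O6S6

Empirical-formula mass = 110.17 g/mol
n = 333 / 110.17 = 3.02 ≈ 3
Molecular formula = (CH2O2S2)3 = C3H6O6S6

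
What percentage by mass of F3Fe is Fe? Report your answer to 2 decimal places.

Molar mass = 3(19.00) + 1(55.85) = 112.850 g/mol
Mass of Fe per mole = 1 × 55.85 = 55.850 g
% Fe = 55.850 / 112.850 × 100 = 49.49%

49.49%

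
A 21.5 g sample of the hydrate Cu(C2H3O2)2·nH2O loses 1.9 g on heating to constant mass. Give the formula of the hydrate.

Mass of anhydrous Cu(C2H3O2)2 = 21.5 − 1.9 = 19.6 g
mol H2O = 1.9 / 18.02 = 0.1054
Molar mass of Cu(C2H3O2)2 = 181.64 g/mol → mol Cu(C2H3O2)2 = 19.6 / 181.64 = 0.1079
n = 0.1054 / 0.1079 = 0.98 ≈ 1 → Cu(C2H3O2)2·H2O

Cu(C2H3O2)2·H2O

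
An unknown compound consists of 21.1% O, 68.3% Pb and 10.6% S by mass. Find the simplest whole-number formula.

O4PbS

Assume 100 g: 21.1 g O, 68.3 g Pb, 10.6 g S.
n(O) = 21.1/16.00 = 1.319, n(Pb) = 68.3/207.2 = 0.3296, n(S) = 10.6/32.07 = 0.3305
Divide by the smallest (0.3296 mol Pb): O 4.001, Pb 1.000, S 1.003
Ratio ≈ 4:1:1, so the empirical formula is O4PbS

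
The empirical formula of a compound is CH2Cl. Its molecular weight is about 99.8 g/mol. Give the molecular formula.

Empirical-formula mass = 49.48 g/mol
n = 99.8 / 49.48 = 2.02 ≈ 2
Molecular formula = (CH2Cl)2 = C2H4Cl2

C2H4Cl2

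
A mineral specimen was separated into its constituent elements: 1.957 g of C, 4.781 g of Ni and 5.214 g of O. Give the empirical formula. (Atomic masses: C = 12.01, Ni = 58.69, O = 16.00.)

C: 1.957 g ÷ 12.01 g/mol = 0.1629 mol
Ni: 4.781 g ÷ 58.69 g/mol = 0.08146 mol
O: 5.214 g ÷ 16.00 g/mol = 0.3259 mol
Smallest is Ni at 0.08146 mol; normalising gives C 2.000, Ni 1.000, O 4.000
≈ 2:1:4 → C2NiO4

C2NiO4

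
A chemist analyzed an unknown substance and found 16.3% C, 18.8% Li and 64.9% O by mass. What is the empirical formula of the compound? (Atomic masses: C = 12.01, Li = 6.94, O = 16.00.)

CLi2O3

Assume 100 g: 16.3 g C, 18.8 g Li, 64.9 g O.
C: 16.3 g ÷ 12.01 g/mol = 1.357 mol
Li: 18.8 g ÷ 6.94 g/mol = 2.709 mol
O: 64.9 g ÷ 16.00 g/mol = 4.056 mol
Smallest is C at 1.357 mol; normalising gives C 1.000, Li 1.996, O 2.989
≈ 1:2:3 → CLi2O3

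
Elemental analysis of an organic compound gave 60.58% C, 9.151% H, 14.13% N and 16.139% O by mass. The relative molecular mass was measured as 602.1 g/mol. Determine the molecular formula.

Assume 100 g: 60.58 g C, 9.151 g H, 14.13 g N, 16.139 g O.
n(C) = 60.58/12.01 = 5.044, n(H) = 9.151/1.008 = 9.078, n(N) = 14.13/14.01 = 1.009, n(O) = 16.139/16.00 = 1.009
Divide by the smallest (1.009 mol N): C 5.001, H 9.001, N 1.000, O 1.000
→ C5H9NO
Empirical-formula mass = 99.13 g/mol
n = 602.1 / 99.13 = 6.07 ≈ 6
Molecular formula = (C5H9NO)×6 = C30H54N6O6

C30H54N6O6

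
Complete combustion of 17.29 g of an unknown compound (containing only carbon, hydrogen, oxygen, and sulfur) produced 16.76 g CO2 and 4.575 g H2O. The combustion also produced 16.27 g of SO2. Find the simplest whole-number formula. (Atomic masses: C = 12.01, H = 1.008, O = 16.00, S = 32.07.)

C3H4O2S2

mol C = 16.76 / 44.01 = 0.3808; mass C = 0.3808 × 12.01 = 4.574 g
mol H = 2 × (4.575 / 18.02) = 0.5078; mass H = 0.5078 × 1.008 = 0.5118 g
mol S = 16.27 / 64.07 = 0.2539; mass S = 8.144 g
mass O = 17.29 − (13.23) = 4.061 g → mol O = 0.2538
Ratios (÷ 0.2538): C 1.501, H 2.001, O 1.000, S 1.001
Scaling by 2: C 3.00, H 4.00, O 2.00, S 2.00 → C3H4O2S2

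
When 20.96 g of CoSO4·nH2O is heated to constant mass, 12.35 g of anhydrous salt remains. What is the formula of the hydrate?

Mass of water lost = 20.96 − 12.35 = 8.61 g → 8.61 / 18.02 = 0.4778 mol H2O
Molar mass of CoSO4 = 155.00 g/mol → mol CoSO4 = 12.35 / 155.00 = 0.07968
n = 0.4778 / 0.07968 = 6.00 ≈ 6 → CoSO4·6H2O

CoSO4·6H2O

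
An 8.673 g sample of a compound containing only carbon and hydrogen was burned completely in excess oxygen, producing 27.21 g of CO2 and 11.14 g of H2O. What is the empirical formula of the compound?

CH2

mol C = 27.21 / 44.01 = 0.6183; mass C = 0.6183 × 12.01 = 7.425 g
mol H = 2 × (11.14 / 18.02) = 1.236; mass H = 1.236 × 1.008 = 1.246 g
Smallest is C at 0.6183 mol; normalising gives C 1.000, H 2.000
≈ 1:2 → CH2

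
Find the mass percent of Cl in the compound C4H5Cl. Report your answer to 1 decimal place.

Molar mass = 4(12.01) + 5(1.008) + 1(35.45) = 88.530 g/mol
Mass of Cl per mole = 1 × 35.45 = 35.450 g
% Cl = 35.450 / 88.530 × 100 = 40.0%

40.0%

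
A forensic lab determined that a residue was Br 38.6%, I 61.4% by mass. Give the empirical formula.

BrI

Assume 100 g: 38.6 g Br, 61.4 g I.
n(Br) = 38.6/79.90 = 0.4831, n(I) = 61.4/126.90 = 0.4838
Divide by the smallest (0.4831 mol Br): Br 1.000, I 1.002
≈ 1:1 → BrI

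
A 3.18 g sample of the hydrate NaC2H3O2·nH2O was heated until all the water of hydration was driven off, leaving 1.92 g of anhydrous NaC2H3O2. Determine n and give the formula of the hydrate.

Mass of water lost = 3.18 − 1.92 = 1.26 g → 1.26 / 18.02 = 0.06992 mol H2O
Molar mass of NaC2H3O2 = 82.03 g/mol → mol NaC2H3O2 = 1.92 / 82.03 = 0.0234
n = 0.06992 / 0.0234 = 2.99 ≈ 3 → NaC2H3O2·3H2O

NaC2H3O2·3H2O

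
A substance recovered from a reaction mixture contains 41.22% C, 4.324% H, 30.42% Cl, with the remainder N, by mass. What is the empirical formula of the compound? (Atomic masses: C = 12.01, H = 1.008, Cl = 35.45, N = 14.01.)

Assume 100 g: 41.22 g C, 4.324 g H, 30.42 g Cl, 24.036 g N.
n(C) = 41.22/12.01 = 3.432, n(H) = 4.324/1.008 = 4.29, n(Cl) = 30.42/35.45 = 0.8581, n(N) = 24.036/14.01 = 1.716
Ratios (÷ 0.8581): C 4.000, H 4.999, Cl 1.000, N 1.999
Ratio ≈ 4:5:1:2, so the empirical formula is C4H5ClN2

C4H5ClN2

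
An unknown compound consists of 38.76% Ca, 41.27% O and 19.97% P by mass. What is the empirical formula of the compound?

Ca3O8P2

Assume 100 g: 38.76 g Ca, 41.27 g O, 19.97 g P.
Ca: 38.76 g ÷ 40.08 g/mol = 0.9671 mol
O: 41.27 g ÷ 16.00 g/mol = 2.579 mol
P: 19.97 g ÷ 30.97 g/mol = 0.6448 mol
Divide by the smallest (0.6448 mol P): Ca 1.500, O 4.000, P 1.000
×2: Ca 3.00, O 8.00, P 2.00 → Ca3O8P2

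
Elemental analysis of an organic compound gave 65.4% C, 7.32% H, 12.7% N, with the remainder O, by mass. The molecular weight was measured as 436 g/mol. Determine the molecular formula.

C24H32N4O4

Assume 100 g: 65.4 g C, 7.32 g H, 12.7 g N, 14.58 g O.
Moles — C: 65.4 / 12.01 = 5.445 mol; H: 7.32 / 1.008 = 7.262 mol; N: 12.7 / 14.01 = 0.9065 mol; O: 14.58 / 16.00 = 0.9113 mol
Smallest is N at 0.9065 mol; normalising gives C 6.007, H 8.011, N 1.000, O 1.005
≈ 6:8:1:1 → C6H8NO
Empirical-formula mass = 110.13 g/mol
n = 436 / 110.13 = 3.96 ≈ 4
Molecular formula = (C6H8NO)×4 = C24H32N4O4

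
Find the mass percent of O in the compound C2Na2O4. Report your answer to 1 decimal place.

Molar mass = 2(12.01) + 2(22.99) + 4(16.00) = 134.000 g/mol
Mass of O per mole = 4 × 16.00 = 64.000 g
% O = 64.000 / 134.000 × 100 = 47.8%

47.8%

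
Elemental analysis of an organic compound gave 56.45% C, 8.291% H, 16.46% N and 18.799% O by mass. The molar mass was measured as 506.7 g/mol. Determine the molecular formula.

Assume 100 g: 56.45 g C, 8.291 g H, 16.46 g N, 18.799 g O.
C: 56.45 g ÷ 12.01 g/mol = 4.7 mol
H: 8.291 g ÷ 1.008 g/mol = 8.225 mol
N: 16.46 g ÷ 14.01 g/mol = 1.175 mol
O: 18.799 g ÷ 16.00 g/mol = 1.175 mol
Divide by the smallest (1.175 mol N): C 4.001, H 7.001, N 1.000, O 1.000
Ratio ≈ 4:7:1:1, so the empirical formula is C4H7NO
Empirical-formula mass = 85.11 g/mol
n = 506.7 / 85.11 = 5.95 ≈ 6
Molecular formula = (C4H7NO)×6 = C24H42N6O6

C24H42N6O6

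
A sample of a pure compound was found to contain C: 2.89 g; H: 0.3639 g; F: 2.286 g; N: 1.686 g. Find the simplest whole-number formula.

C2H3FN

n(C) = 2.89/12.01 = 0.2406, n(H) = 0.3639/1.008 = 0.361, n(F) = 2.286/19.00 = 0.1203, n(N) = 1.686/14.01 = 0.1203
Divide by the smallest (0.1203 mol F): C 2.000, H 3.001, F 1.000, N 1.000
Ratio ≈ 2:3:1:1, so the empirical formula is C2H3FN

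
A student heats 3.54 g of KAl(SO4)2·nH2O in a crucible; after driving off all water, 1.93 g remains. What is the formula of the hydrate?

Mass of water lost = 3.54 − 1.93 = 1.61 g → 1.61 / 18.02 = 0.08935 mol H2O
Molar mass of KAl(SO4)2 = 258.22 g/mol → mol KAl(SO4)2 = 1.93 / 258.22 = 0.007474
n = 0.08935 / 0.007474 = 11.95 ≈ 12 → KAl(SO4)2·12H2O

KAl(SO4)2·12H2O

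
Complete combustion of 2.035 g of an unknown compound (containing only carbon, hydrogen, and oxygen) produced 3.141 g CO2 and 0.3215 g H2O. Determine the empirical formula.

mol C = 3.141 / 44.01 = 0.07137; mass C = 0.07137 × 12.01 = 0.8572 g
mol H = 2 × (0.3215 / 18.02) = 0.03568; mass H = 0.03568 × 1.008 = 0.03597 g
mass O = 2.035 − (0.8931) = 1.142 g → mol O = 0.07137
Ratios (÷ 0.03568): C 2.000, H 1.000, O 2.000
≈ 2:1:2 → C2HO2

C2HO2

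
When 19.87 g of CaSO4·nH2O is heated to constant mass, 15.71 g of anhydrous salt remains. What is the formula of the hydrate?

Mass of water lost = 19.87 − 15.71 = 4.16 g → 4.16 / 18.02 = 0.2309 mol H2O
Molar mass of CaSO4 = 136.15 g/mol → mol CaSO4 = 15.71 / 136.15 = 0.1154
n = 0.2309 / 0.1154 = 2.00 ≈ 2 → CaSO4·2H2O

CaSO4·2H2O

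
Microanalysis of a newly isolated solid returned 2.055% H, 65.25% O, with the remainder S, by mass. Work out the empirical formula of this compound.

H2O4S

Assume 100 g: 2.055 g H, 65.25 g O, 32.695 g S.
Moles — H: 2.055 / 1.008 = 2.039 mol; O: 65.25 / 16.00 = 4.078 mol; S: 32.695 / 32.07 = 1.019 mol
Smallest is S at 1.019 mol; normalising gives H 2.000, O 4.000, S 1.000
Ratio ≈ 2:4:1, so the empirical formula is H2O4S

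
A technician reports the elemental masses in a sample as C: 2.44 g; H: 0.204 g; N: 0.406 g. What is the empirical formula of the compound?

C7H7N

C: 2.44 g ÷ 12.01 g/mol = 0.2032 mol
H: 0.204 g ÷ 1.008 g/mol = 0.2024 mol
N: 0.406 g ÷ 14.01 g/mol = 0.02898 mol
Divide by the smallest (0.02898 mol N): C 7.011, H 6.984, N 1.000
≈ 7:7:1 → C7H7N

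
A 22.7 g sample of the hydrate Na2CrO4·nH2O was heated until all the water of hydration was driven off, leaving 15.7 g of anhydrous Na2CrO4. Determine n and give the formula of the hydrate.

Mass of water lost = 22.7 − 15.7 = 7 g → 7 / 18.02 = 0.3885 mol H2O
Molar mass of Na2CrO4 = 161.98 g/mol → mol Na2CrO4 = 15.7 / 161.98 = 0.09693
n = 0.3885 / 0.09693 = 4.01 ≈ 4 → Na2CrO4·4H2O

Na2CrO4·4H2O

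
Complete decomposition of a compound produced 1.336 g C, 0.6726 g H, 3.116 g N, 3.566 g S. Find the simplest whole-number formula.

Moles — C: 1.336 / 12.01 = 0.1112 mol; H: 0.6726 / 1.008 = 0.6673 mol; N: 3.116 / 14.01 = 0.2224 mol; S: 3.566 / 32.07 = 0.1112 mol
Ratios (÷ 0.1112): C 1.000, H 6.001, N 2.000, S 1.000
Ratio ≈ 1:6:2:1, so the empirical formula is CH6N2S

CH6N2S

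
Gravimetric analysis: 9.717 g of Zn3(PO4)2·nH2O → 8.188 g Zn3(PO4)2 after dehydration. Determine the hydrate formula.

Mass of water lost = 9.717 − 8.188 = 1.529 g → 1.529 / 18.02 = 0.08485 mol H2O
Molar mass of Zn3(PO4)2 = 386.08 g/mol → mol Zn3(PO4)2 = 8.188 / 386.08 = 0.02121
n = 0.08485 / 0.02121 = 4.00 ≈ 4 → Zn3(PO4)2·4H2O

Zn3(PO4)2·4H2O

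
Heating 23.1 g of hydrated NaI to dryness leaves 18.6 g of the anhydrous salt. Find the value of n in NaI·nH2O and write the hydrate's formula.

Mass of water lost = 23.1 − 18.6 = 4.5 g → 4.5 / 18.02 = 0.2497 mol H2O
Molar mass of NaI = 149.89 g/mol → mol NaI = 18.6 / 149.89 = 0.1241
n = 0.2497 / 0.1241 = 2.01 ≈ 2 → NaI·2H2O

NaI·2H2O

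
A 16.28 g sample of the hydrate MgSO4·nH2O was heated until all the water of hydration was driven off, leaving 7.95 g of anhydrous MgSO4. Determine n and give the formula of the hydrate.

MgSO4·7H2O

Mass of water lost = 16.28 − 7.95 = 8.33 g → 8.33 / 18.02 = 0.4623 mol H2O
Molar mass of MgSO4 = 120.38 g/mol → mol MgSO4 = 7.95 / 120.38 = 0.06604
n = 0.4623 / 0.06604 = 7.00 ≈ 7 → MgSO4·7H2O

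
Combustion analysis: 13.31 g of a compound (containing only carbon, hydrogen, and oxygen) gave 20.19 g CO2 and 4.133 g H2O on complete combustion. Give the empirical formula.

mol C = 20.19 / 44.01 = 0.4588; mass C = 0.4588 × 12.01 = 5.510 g
mol H = 2 × (4.133 / 18.02) = 0.4587; mass H = 0.4587 × 1.008 = 0.4624 g
mass O = 13.31 − (5.972) = 7.338 g → mol O = 0.4586
Ratios (÷ 0.4586): C 1.000, H 1.000, O 1.000
Ratio ≈ 1:1:1, so the empirical formula is CHO

CHO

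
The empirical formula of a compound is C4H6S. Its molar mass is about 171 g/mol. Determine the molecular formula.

C8H12S2

Empirical-formula mass = 86.16 g/mol
n = 171 / 86.16 = 1.98 ≈ 2
Molecular formula = (C4H6S)2 = C8H12S2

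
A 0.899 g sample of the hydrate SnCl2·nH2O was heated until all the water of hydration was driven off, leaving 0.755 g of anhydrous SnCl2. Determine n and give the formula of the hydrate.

SnCl2·2H2O

Mass of water lost = 0.899 − 0.755 = 0.144 g → 0.144 / 18.02 = 0.007991 mol H2O
Molar mass of SnCl2 = 189.61 g/mol → mol SnCl2 = 0.755 / 189.61 = 0.003982
n = 0.007991 / 0.003982 = 2.01 ≈ 2 → SnCl2·2H2O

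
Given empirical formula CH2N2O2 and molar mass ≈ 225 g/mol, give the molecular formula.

Empirical-formula mass = 74.05 g/mol
n = 225 / 74.05 = 3.04 ≈ 3
Molecular formula = (CH2N2O2)3 = C3H6N6O6

C3H6N6O6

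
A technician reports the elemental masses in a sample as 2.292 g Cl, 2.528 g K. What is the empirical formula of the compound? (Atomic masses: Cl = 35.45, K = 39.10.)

ClK

Moles — Cl: 2.292 / 35.45 = 0.06465 mol; K: 2.528 / 39.10 = 0.06465 mol
Divide by the smallest (0.06465 mol Cl): Cl 1.000, K 1.000
≈ 1:1 → ClK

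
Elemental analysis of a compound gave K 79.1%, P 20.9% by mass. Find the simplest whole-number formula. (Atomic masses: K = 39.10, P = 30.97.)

Assume 100 g: 79.1 g K, 20.9 g P.
K: 79.1 g ÷ 39.10 g/mol = 2.023 mol
P: 20.9 g ÷ 30.97 g/mol = 0.6748 mol
Smallest is P at 0.6748 mol; normalising gives K 2.998, P 1.000
≈ 3:1 → K3P

K3P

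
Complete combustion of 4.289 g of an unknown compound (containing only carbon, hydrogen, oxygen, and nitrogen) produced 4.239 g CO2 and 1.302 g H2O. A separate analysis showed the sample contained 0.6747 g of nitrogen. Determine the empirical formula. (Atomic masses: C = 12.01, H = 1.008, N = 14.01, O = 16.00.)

mol C = 4.239 / 44.01 = 0.09632; mass C = 0.09632 × 12.01 = 1.157 g
mol H = 2 × (1.302 / 18.02) = 0.1445; mass H = 0.1445 × 1.008 = 0.1457 g
mol N = 0.6747 / 14.01 = 0.04816
mass O = 4.289 − (1.977) = 2.312 g → mol O = 0.1445
Smallest is N at 0.04816 mol; normalising gives C 2.000, H 3.001, N 1.000, O 3.000
→ C2H3NO3

C2H3NO3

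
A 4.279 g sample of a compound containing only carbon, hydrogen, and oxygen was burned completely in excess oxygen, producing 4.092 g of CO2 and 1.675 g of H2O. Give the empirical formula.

CH2O2

mol C = 4.092 / 44.01 = 0.09298; mass C = 0.09298 × 12.01 = 1.117 g
mol H = 2 × (1.675 / 18.02) = 0.1859; mass H = 0.1859 × 1.008 = 0.1874 g
mass O = 4.279 − (1.304) = 2.975 g → mol O = 0.1859
Smallest is C at 0.09298 mol; normalising gives C 1.000, H 1.999, O 2.000
Ratio ≈ 1:2:2, so the empirical formula is CH2O2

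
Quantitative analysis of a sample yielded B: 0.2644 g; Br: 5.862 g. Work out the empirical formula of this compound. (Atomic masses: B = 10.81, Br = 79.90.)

B: 0.2644 g ÷ 10.81 g/mol = 0.02446 mol
Br: 5.862 g ÷ 79.90 g/mol = 0.07337 mol
Divide by the smallest (0.02446 mol B): B 1.000, Br 3.000
Ratio ≈ 1:3, so the empirical formula is BBr3

BBr3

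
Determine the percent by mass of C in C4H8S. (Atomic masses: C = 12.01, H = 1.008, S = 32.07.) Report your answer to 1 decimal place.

54.5%

Molar mass = 4(12.01) + 8(1.008) + 1(32.07) = 88.174 g/mol
Mass of C per mole = 4 × 12.01 = 48.040 g
% C = 48.040 / 88.174 × 100 = 54.5%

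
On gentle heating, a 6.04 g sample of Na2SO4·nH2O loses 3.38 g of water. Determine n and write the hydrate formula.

Mass of anhydrous Na2SO4 = 6.04 − 3.38 = 2.66 g
mol H2O = 3.38 / 18.02 = 0.1876
Molar mass of Na2SO4 = 142.05 g/mol → mol Na2SO4 = 2.66 / 142.05 = 0.01873
n = 0.1876 / 0.01873 = 10.02 ≈ 10 → Na2SO4·10H2O

Na2SO4·10H2O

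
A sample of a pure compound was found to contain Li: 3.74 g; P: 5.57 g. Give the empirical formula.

Li: 3.74 g ÷ 6.94 g/mol = 0.5389 mol
P: 5.57 g ÷ 30.97 g/mol = 0.1799 mol
Ratios (÷ 0.1799): Li 2.996, P 1.000
Ratio ≈ 3:1, so the empirical formula is Li3P

Li3P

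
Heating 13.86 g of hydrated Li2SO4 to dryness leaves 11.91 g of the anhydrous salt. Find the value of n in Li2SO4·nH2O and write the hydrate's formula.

Li2SO4·H2O

Mass of water lost = 13.86 − 11.91 = 1.95 g → 1.95 / 18.02 = 0.1082 mol H2O
Molar mass of Li2SO4 = 109.95 g/mol → mol Li2SO4 = 11.91 / 109.95 = 0.1083
n = 0.1082 / 0.1083 = 1.00 ≈ 1 → Li2SO4·H2O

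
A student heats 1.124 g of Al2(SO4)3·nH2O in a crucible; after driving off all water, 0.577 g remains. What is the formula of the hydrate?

Al2(SO4)3·18H2O

Mass of water lost = 1.124 − 0.577 = 0.547 g → 0.547 / 18.02 = 0.03036 mol H2O
Molar mass of Al2(SO4)3 = 342.17 g/mol → mol Al2(SO4)3 = 0.577 / 342.17 = 0.001686
n = 0.03036 / 0.001686 = 18.00 ≈ 18 → Al2(SO4)3·18H2O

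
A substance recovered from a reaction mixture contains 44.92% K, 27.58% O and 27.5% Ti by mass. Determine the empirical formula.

Assume 100 g: 44.92 g K, 27.58 g O, 27.5 g Ti.
n(K) = 44.92/39.10 = 1.149, n(O) = 27.58/16.00 = 1.724, n(Ti) = 27.5/47.87 = 0.5745
Smallest is Ti at 0.5745 mol; normalising gives K 2.000, O 3.001, Ti 1.000
Ratio ≈ 2:3:1, so the empirical formula is K2O3Ti

K2O3Ti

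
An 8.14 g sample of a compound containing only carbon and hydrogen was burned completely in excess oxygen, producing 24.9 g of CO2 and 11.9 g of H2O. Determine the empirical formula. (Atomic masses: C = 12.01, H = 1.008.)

C3H7

mol C = 24.9 / 44.01 = 0.5658; mass C = 0.5658 × 12.01 = 6.795 g
mol H = 2 × (11.9 / 18.02) = 1.321; mass H = 1.321 × 1.008 = 1.331 g
Divide by the smallest (0.5658 mol C): C 1.000, H 2.334
Multiply by 3: C 3.00, H 7.00 → C3H7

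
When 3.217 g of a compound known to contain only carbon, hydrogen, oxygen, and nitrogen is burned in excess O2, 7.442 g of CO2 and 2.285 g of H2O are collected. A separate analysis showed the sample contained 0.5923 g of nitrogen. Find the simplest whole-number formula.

mol C = 7.442 / 44.01 = 0.1691; mass C = 0.1691 × 12.01 = 2.031 g
mol H = 2 × (2.285 / 18.02) = 0.2536; mass H = 0.2536 × 1.008 = 0.2556 g
mol N = 0.5923 / 14.01 = 0.04228
mass O = 3.217 − (2.879) = 0.3382 g → mol O = 0.02114
Ratios (÷ 0.02114): C 8.000, H 11.998, N 2.000, O 1.000
Ratio ≈ 8:12:2:1, so the empirical formula is C8H12N2O

C8H12N2O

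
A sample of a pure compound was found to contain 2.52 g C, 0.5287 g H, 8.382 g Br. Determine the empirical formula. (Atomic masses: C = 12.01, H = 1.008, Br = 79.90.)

C2H5Br

C: 2.52 g ÷ 12.01 g/mol = 0.2098 mol
H: 0.5287 g ÷ 1.008 g/mol = 0.5245 mol
Br: 8.382 g ÷ 79.90 g/mol = 0.1049 mol
Divide by the smallest (0.1049 mol Br): C 2.000, H 5.000, Br 1.000
→ C2H5Br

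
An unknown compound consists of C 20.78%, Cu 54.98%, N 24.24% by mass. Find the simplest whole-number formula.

Assume 100 g: 20.78 g C, 54.98 g Cu, 24.24 g N.
C: 20.78 g ÷ 12.01 g/mol = 1.73 mol
Cu: 54.98 g ÷ 63.55 g/mol = 0.8651 mol
N: 24.24 g ÷ 14.01 g/mol = 1.73 mol
Ratios (÷ 0.8651): C 2.000, Cu 1.000, N 2.000
≈ 2:1:2 → C2CuN2

C2CuN2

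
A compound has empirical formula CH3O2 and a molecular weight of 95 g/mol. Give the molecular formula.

C2H6O4

Empirical-formula mass = 47.03 g/mol
n = 95 / 47.03 = 2.02 ≈ 2
Molecular formula = (CH3O2)2 = C2H6O4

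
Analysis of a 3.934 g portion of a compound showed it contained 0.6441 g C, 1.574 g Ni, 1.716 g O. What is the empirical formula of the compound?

Moles — C: 0.6441 / 12.01 = 0.05363 mol; Ni: 1.574 / 58.69 = 0.02682 mol; O: 1.716 / 16.00 = 0.1072 mol
Smallest is Ni at 0.02682 mol; normalising gives C 2.000, Ni 1.000, O 3.999
Ratio ≈ 2:1:4, so the empirical formula is C2NiO4

C2NiO4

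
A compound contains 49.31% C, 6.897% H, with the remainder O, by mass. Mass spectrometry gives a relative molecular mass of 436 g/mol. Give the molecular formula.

Assume 100 g: 49.31 g C, 6.897 g H, 43.793 g O.
n(C) = 49.31/12.01 = 4.106, n(H) = 6.897/1.008 = 6.842, n(O) = 43.793/16.00 = 2.737
Smallest is O at 2.737 mol; normalising gives C 1.500, H 2.500, O 1.000
Scaling by 2: C 3.00, H 5.00, O 2.00 → C3H5O2
Empirical-formula mass = 73.07 g/mol
n = 436 / 73.07 = 5.97 ≈ 6
Molecular formula = (C3H5O2)×6 = C18H30O12

C18H30O12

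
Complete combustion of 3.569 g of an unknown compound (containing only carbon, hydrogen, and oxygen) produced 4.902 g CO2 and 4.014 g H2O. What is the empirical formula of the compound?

mol C = 4.902 / 44.01 = 0.1114; mass C = 0.1114 × 12.01 = 1.338 g
mol H = 2 × (4.014 / 18.02) = 0.4455; mass H = 0.4455 × 1.008 = 0.4491 g
mass O = 3.569 − (1.787) = 1.782 g → mol O = 0.1114
Divide by the smallest (0.1114 mol C): C 1.000, H 4.000, O 1.000
→ CH4O

CH4O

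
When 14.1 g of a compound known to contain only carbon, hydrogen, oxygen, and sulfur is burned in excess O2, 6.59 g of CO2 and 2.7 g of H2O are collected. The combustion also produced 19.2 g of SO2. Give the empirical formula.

mol C = 6.59 / 44.01 = 0.1497; mass C = 0.1497 × 12.01 = 1.798 g
mol H = 2 × (2.7 / 18.02) = 0.2997; mass H = 0.2997 × 1.008 = 0.3021 g
mol S = 19.2 / 64.07 = 0.2997; mass S = 9.610 g
mass O = 14.1 − (11.71) = 2.389 g → mol O = 0.1493
Divide by the smallest (0.1493 mol O): C 1.003, H 2.007, O 1.000, S 2.007
→ CH2OS2

CH2OS2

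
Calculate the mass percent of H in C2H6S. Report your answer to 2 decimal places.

Molar mass = 2(12.01) + 6(1.008) + 1(32.07) = 62.138 g/mol
Mass of H per mole = 6 × 1.008 = 6.048 g
% H = 6.048 / 62.138 × 100 = 9.73%

9.73%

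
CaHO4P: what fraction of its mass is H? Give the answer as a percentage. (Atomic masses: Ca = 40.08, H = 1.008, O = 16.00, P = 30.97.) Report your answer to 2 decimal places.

0.74%

Molar mass = 1(40.08) + 1(1.008) + 4(16.00) + 1(30.97) = 136.058 g/mol
Mass of H per mole = 1 × 1.008 = 1.008 g
% H = 1.008 / 136.058 × 100 = 0.74%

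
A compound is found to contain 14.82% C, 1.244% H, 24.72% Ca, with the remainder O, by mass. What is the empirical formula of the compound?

Assume 100 g: 14.82 g C, 1.244 g H, 24.72 g Ca, 59.216 g O.
n(C) = 14.82/12.01 = 1.234, n(H) = 1.244/1.008 = 1.234, n(Ca) = 24.72/40.08 = 0.6168, n(O) = 59.216/16.00 = 3.701
Divide by the smallest (0.6168 mol Ca): C 2.001, H 2.001, Ca 1.000, O 6.001
Ratio ≈ 2:2:1:6, so the empirical formula is C2H2CaO6

C2H2CaO6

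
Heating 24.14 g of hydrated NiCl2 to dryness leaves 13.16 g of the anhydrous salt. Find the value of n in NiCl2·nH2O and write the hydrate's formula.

NiCl2·6H2O

Mass of water lost = 24.14 − 13.16 = 10.98 g → 10.98 / 18.02 = 0.6093 mol H2O
Molar mass of NiCl2 = 129.59 g/mol → mol NiCl2 = 13.16 / 129.59 = 0.1016
n = 0.6093 / 0.1016 = 6.00 ≈ 6 → NiCl2·6H2O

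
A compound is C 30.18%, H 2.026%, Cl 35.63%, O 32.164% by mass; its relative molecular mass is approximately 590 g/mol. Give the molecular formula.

C15H12Cl6O12

Assume 100 g: 30.18 g C, 2.026 g H, 35.63 g Cl, 32.164 g O.
n(C) = 30.18/12.01 = 2.513, n(H) = 2.026/1.008 = 2.01, n(Cl) = 35.63/35.45 = 1.005, n(O) = 32.164/16.00 = 2.01
Smallest is Cl at 1.005 mol; normalising gives C 2.500, H 2.000, Cl 1.000, O 2.000
Scaling by 2: C 5.00, H 4.00, Cl 2.00, O 4.00 → C5H4Cl2O4
Empirical-formula mass = 198.98 g/mol
n = 590 / 198.98 = 2.97 ≈ 3
Molecular formula = (C5H4Cl2O4)×3 = C15H12Cl6O12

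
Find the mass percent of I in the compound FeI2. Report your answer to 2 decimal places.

81.96%

Molar mass = 1(55.85) + 2(126.90) = 309.650 g/mol
Mass of I per mole = 2 × 126.90 = 253.800 g
% I = 253.800 / 309.650 × 100 = 81.96%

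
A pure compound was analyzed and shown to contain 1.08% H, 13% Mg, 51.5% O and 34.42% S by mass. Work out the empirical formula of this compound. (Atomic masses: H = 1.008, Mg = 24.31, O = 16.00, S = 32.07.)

H2MgO6S2

Assume 100 g: 1.08 g H, 13 g Mg, 51.5 g O, 34.42 g S.
Moles — H: 1.08 / 1.008 = 1.071 mol; Mg: 13 / 24.31 = 0.5348 mol; O: 51.5 / 16.00 = 3.219 mol; S: 34.42 / 32.07 = 1.073 mol
Divide by the smallest (0.5348 mol Mg): H 2.004, Mg 1.000, O 6.019, S 2.007
→ H2MgO6S2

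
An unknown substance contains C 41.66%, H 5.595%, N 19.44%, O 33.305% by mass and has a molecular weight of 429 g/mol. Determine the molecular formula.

Assume 100 g: 41.66 g C, 5.595 g H, 19.44 g N, 33.305 g O.
C: 41.66 g ÷ 12.01 g/mol = 3.469 mol
H: 5.595 g ÷ 1.008 g/mol = 5.551 mol
N: 19.44 g ÷ 14.01 g/mol = 1.388 mol
O: 33.305 g ÷ 16.00 g/mol = 2.082 mol
Divide by the smallest (1.388 mol N): C 2.500, H 4.000, N 1.000, O 1.500
Scaling by 2: C 5.00, H 8.00, N 2.00, O 3.00 → C5H8N2O3
Empirical-formula mass = 144.13 g/mol
n = 429 / 144.13 = 2.98 ≈ 3
Molecular formula = (C5H8N2O3)×3 = C15H24N6O9

C15H24N6O9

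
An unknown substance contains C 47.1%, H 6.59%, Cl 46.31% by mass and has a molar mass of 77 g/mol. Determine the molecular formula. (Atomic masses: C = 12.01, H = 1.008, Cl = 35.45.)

Assume 100 g: 47.1 g C, 6.59 g H, 46.31 g Cl.
n(C) = 47.1/12.01 = 3.922, n(H) = 6.59/1.008 = 6.538, n(Cl) = 46.31/35.45 = 1.306
Ratios (÷ 1.306): C 3.002, H 5.005, Cl 1.000
≈ 3:5:1 → C3H5Cl
Empirical-formula mass = 76.52 g/mol
n = 77 / 76.52 = 1.01 ≈ 1
Molecular formula = empirical formula = C3H5Cl

C3H5Cl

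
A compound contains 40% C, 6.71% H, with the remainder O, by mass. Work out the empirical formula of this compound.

CH2O

Assume 100 g: 40 g C, 6.71 g H, 53.29 g O.
C: 40 g ÷ 12.01 g/mol = 3.331 mol
H: 6.71 g ÷ 1.008 g/mol = 6.657 mol
O: 53.29 g ÷ 16.00 g/mol = 3.331 mol
Divide by the smallest (3.331 mol C): C 1.000, H 1.999, O 1.000
Ratio ≈ 1:2:1, so the empirical formula is CH2O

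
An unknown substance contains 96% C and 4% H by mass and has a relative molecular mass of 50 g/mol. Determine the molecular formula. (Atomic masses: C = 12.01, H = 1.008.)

C4H2

Assume 100 g: 96 g C, 4 g H.
n(C) = 96/12.01 = 7.993, n(H) = 4/1.008 = 3.968
Smallest is H at 3.968 mol; normalising gives C 2.014, H 1.000
≈ 2:1 → C2H
Empirical-formula mass = 25.03 g/mol
n = 50 / 25.03 = 2.00 ≈ 2
Molecular formula = (C2H)×2 = C4H2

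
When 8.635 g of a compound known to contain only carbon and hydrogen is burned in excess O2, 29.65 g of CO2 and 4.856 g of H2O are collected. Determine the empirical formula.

mol C = 29.65 / 44.01 = 0.6737; mass C = 0.6737 × 12.01 = 8.091 g
mol H = 2 × (4.856 / 18.02) = 0.5390; mass H = 0.5390 × 1.008 = 0.5433 g
Divide by the smallest (0.539 mol H): C 1.250, H 1.000
Multiply by 4: C 5.00, H 4.00 → C5H4

C5H4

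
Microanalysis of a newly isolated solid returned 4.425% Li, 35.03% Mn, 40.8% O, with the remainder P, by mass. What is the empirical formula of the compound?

LiMnO4P

Assume 100 g: 4.425 g Li, 35.03 g Mn, 40.8 g O, 19.745 g P.
n(Li) = 4.425/6.94 = 0.6376, n(Mn) = 35.03/54.94 = 0.6376, n(O) = 40.8/16.00 = 2.55, n(P) = 19.745/30.97 = 0.6376
Ratios (÷ 0.6376): Li 1.000, Mn 1.000, O 4.000, P 1.000
→ LiMnO4P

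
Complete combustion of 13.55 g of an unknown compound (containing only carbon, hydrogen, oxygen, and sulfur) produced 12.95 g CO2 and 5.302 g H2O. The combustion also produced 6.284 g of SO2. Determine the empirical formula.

mol C = 12.95 / 44.01 = 0.2943; mass C = 0.2943 × 12.01 = 3.534 g
mol H = 2 × (5.302 / 18.02) = 0.5885; mass H = 0.5885 × 1.008 = 0.5932 g
mol S = 6.284 / 64.07 = 0.09808; mass S = 3.145 g
mass O = 13.55 − (7.273) = 6.277 g → mol O = 0.3923
Smallest is S at 0.09808 mol; normalising gives C 3.000, H 6.000, O 4.000, S 1.000
Ratio ≈ 3:6:4:1, so the empirical formula is C3H6O4S

C3H6O4S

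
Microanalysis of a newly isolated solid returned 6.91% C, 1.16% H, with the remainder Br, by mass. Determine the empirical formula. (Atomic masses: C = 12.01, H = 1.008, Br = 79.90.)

CH2Br2

Assume 100 g: 6.91 g C, 1.16 g H, 91.93 g Br.
n(C) = 6.91/12.01 = 0.5754, n(H) = 1.16/1.008 = 1.151, n(Br) = 91.93/79.90 = 1.151
Ratios (÷ 0.5754): C 1.000, H 2.000, Br 2.000
≈ 1:2:2 → CH2Br2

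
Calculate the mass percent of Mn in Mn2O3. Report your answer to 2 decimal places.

Molar mass = 2(54.94) + 3(16.00) = 157.880 g/mol
Mass of Mn per mole = 2 × 54.94 = 109.880 g
% Mn = 109.880 / 157.880 × 100 = 69.60%

69.60%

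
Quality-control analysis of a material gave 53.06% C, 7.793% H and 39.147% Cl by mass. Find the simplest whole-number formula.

Assume 100 g: 53.06 g C, 7.793 g H, 39.147 g Cl.
Moles — C: 53.06 / 12.01 = 4.418 mol; H: 7.793 / 1.008 = 7.731 mol; Cl: 39.147 / 35.45 = 1.104 mol
Ratios (÷ 1.104): C 4.001, H 7.001, Cl 1.000
Ratio ≈ 4:7:1, so the empirical formula is C4H7Cl

C4H7Cl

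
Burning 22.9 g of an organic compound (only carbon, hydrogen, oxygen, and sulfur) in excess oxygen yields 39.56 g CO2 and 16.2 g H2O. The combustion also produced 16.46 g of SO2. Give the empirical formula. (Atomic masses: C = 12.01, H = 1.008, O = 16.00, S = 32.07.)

C7H14OS2

mol C = 39.56 / 44.01 = 0.8989; mass C = 0.8989 × 12.01 = 10.80 g
mol H = 2 × (16.2 / 18.02) = 1.798; mass H = 1.798 × 1.008 = 1.812 g
mol S = 16.46 / 64.07 = 0.2569; mass S = 8.239 g
mass O = 22.9 − (20.85) = 2.053 g → mol O = 0.1283
Divide by the smallest (0.1283 mol O): C 7.005, H 14.013, O 1.000, S 2.002
Ratio ≈ 7:14:1:2, so the empirical formula is C7H14OS2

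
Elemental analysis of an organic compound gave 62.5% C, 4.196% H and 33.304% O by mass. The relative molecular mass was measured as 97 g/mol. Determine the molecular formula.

C5H4O2

Assume 100 g: 62.5 g C, 4.196 g H, 33.304 g O.
n(C) = 62.5/12.01 = 5.204, n(H) = 4.196/1.008 = 4.163, n(O) = 33.304/16.00 = 2.082
Divide by the smallest (2.082 mol O): C 2.500, H 2.000, O 1.000
×2: C 5.00, H 4.00, O 2.00 → C5H4O2
Empirical-formula mass = 96.08 g/mol
n = 97 / 96.08 = 1.01 ≈ 1
Molecular formula = empirical formula = C5H4O2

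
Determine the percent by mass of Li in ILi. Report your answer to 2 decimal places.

5.19%

Molar mass = 1(126.90) + 1(6.94) = 133.840 g/mol
Mass of Li per mole = 1 × 6.94 = 6.940 g
% Li = 6.940 / 133.840 × 100 = 5.19%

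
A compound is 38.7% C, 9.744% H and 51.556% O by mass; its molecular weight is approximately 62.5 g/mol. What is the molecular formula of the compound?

Assume 100 g: 38.7 g C, 9.744 g H, 51.556 g O.
n(C) = 38.7/12.01 = 3.222, n(H) = 9.744/1.008 = 9.667, n(O) = 51.556/16.00 = 3.222
Ratios (÷ 3.222): C 1.000, H 3.000, O 1.000
→ CH3O
Empirical-formula mass = 31.03 g/mol
n = 62.5 / 31.03 = 2.01 ≈ 2
Molecular formula = (CH3O)×2 = C2H6O2

C2H6O2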